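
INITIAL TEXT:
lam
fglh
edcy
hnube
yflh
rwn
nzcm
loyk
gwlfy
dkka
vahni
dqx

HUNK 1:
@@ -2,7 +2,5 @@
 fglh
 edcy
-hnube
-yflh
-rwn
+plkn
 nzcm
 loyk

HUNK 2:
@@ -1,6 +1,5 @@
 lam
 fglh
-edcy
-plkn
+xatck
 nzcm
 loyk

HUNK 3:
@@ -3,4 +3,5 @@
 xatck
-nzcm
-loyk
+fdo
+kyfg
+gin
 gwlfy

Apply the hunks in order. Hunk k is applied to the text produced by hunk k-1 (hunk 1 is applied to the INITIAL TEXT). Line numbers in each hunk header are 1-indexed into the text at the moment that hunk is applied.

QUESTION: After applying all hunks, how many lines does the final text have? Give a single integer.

Answer: 10

Derivation:
Hunk 1: at line 2 remove [hnube,yflh,rwn] add [plkn] -> 10 lines: lam fglh edcy plkn nzcm loyk gwlfy dkka vahni dqx
Hunk 2: at line 1 remove [edcy,plkn] add [xatck] -> 9 lines: lam fglh xatck nzcm loyk gwlfy dkka vahni dqx
Hunk 3: at line 3 remove [nzcm,loyk] add [fdo,kyfg,gin] -> 10 lines: lam fglh xatck fdo kyfg gin gwlfy dkka vahni dqx
Final line count: 10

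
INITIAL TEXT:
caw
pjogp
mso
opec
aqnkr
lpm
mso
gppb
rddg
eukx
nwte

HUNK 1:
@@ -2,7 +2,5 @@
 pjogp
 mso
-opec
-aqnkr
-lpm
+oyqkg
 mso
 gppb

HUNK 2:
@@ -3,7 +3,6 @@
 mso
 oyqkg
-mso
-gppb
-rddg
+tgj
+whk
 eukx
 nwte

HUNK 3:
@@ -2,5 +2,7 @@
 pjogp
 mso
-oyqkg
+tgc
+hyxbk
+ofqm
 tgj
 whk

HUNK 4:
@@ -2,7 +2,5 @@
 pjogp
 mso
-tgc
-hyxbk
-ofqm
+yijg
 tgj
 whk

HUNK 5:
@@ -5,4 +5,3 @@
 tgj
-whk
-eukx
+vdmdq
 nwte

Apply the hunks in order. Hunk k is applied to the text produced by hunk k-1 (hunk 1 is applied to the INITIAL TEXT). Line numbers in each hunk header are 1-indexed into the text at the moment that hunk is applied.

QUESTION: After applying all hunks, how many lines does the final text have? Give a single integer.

Hunk 1: at line 2 remove [opec,aqnkr,lpm] add [oyqkg] -> 9 lines: caw pjogp mso oyqkg mso gppb rddg eukx nwte
Hunk 2: at line 3 remove [mso,gppb,rddg] add [tgj,whk] -> 8 lines: caw pjogp mso oyqkg tgj whk eukx nwte
Hunk 3: at line 2 remove [oyqkg] add [tgc,hyxbk,ofqm] -> 10 lines: caw pjogp mso tgc hyxbk ofqm tgj whk eukx nwte
Hunk 4: at line 2 remove [tgc,hyxbk,ofqm] add [yijg] -> 8 lines: caw pjogp mso yijg tgj whk eukx nwte
Hunk 5: at line 5 remove [whk,eukx] add [vdmdq] -> 7 lines: caw pjogp mso yijg tgj vdmdq nwte
Final line count: 7

Answer: 7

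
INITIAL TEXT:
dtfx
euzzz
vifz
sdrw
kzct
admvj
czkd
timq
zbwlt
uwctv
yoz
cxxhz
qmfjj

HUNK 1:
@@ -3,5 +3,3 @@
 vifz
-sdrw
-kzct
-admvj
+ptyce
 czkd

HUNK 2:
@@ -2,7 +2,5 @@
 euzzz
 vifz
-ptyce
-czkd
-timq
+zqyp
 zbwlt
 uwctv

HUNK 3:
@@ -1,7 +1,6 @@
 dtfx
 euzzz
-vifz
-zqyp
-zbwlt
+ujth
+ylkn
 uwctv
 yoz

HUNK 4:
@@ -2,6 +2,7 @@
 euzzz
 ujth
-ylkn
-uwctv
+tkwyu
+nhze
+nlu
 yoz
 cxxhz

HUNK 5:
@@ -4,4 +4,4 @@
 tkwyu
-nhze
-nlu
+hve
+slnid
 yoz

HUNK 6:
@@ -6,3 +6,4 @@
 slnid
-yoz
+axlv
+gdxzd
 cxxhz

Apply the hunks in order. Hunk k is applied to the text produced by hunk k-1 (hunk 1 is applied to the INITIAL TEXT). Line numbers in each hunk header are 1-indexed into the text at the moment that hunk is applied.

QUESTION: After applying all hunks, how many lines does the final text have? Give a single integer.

Answer: 10

Derivation:
Hunk 1: at line 3 remove [sdrw,kzct,admvj] add [ptyce] -> 11 lines: dtfx euzzz vifz ptyce czkd timq zbwlt uwctv yoz cxxhz qmfjj
Hunk 2: at line 2 remove [ptyce,czkd,timq] add [zqyp] -> 9 lines: dtfx euzzz vifz zqyp zbwlt uwctv yoz cxxhz qmfjj
Hunk 3: at line 1 remove [vifz,zqyp,zbwlt] add [ujth,ylkn] -> 8 lines: dtfx euzzz ujth ylkn uwctv yoz cxxhz qmfjj
Hunk 4: at line 2 remove [ylkn,uwctv] add [tkwyu,nhze,nlu] -> 9 lines: dtfx euzzz ujth tkwyu nhze nlu yoz cxxhz qmfjj
Hunk 5: at line 4 remove [nhze,nlu] add [hve,slnid] -> 9 lines: dtfx euzzz ujth tkwyu hve slnid yoz cxxhz qmfjj
Hunk 6: at line 6 remove [yoz] add [axlv,gdxzd] -> 10 lines: dtfx euzzz ujth tkwyu hve slnid axlv gdxzd cxxhz qmfjj
Final line count: 10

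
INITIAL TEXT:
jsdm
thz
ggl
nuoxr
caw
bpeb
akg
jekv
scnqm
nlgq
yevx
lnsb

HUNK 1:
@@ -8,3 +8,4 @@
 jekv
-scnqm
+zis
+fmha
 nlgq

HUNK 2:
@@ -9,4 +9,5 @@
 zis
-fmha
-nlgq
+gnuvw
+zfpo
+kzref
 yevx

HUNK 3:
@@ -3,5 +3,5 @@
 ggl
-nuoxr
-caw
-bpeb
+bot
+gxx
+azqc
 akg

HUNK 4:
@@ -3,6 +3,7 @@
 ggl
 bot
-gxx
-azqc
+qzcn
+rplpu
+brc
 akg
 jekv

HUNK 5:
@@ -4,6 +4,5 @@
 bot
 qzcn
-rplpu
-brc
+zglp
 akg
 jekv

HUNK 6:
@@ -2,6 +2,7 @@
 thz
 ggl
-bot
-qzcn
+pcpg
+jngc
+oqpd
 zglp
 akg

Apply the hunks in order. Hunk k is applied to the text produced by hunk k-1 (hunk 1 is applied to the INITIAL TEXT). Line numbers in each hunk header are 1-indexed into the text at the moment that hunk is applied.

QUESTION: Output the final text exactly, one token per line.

Hunk 1: at line 8 remove [scnqm] add [zis,fmha] -> 13 lines: jsdm thz ggl nuoxr caw bpeb akg jekv zis fmha nlgq yevx lnsb
Hunk 2: at line 9 remove [fmha,nlgq] add [gnuvw,zfpo,kzref] -> 14 lines: jsdm thz ggl nuoxr caw bpeb akg jekv zis gnuvw zfpo kzref yevx lnsb
Hunk 3: at line 3 remove [nuoxr,caw,bpeb] add [bot,gxx,azqc] -> 14 lines: jsdm thz ggl bot gxx azqc akg jekv zis gnuvw zfpo kzref yevx lnsb
Hunk 4: at line 3 remove [gxx,azqc] add [qzcn,rplpu,brc] -> 15 lines: jsdm thz ggl bot qzcn rplpu brc akg jekv zis gnuvw zfpo kzref yevx lnsb
Hunk 5: at line 4 remove [rplpu,brc] add [zglp] -> 14 lines: jsdm thz ggl bot qzcn zglp akg jekv zis gnuvw zfpo kzref yevx lnsb
Hunk 6: at line 2 remove [bot,qzcn] add [pcpg,jngc,oqpd] -> 15 lines: jsdm thz ggl pcpg jngc oqpd zglp akg jekv zis gnuvw zfpo kzref yevx lnsb

Answer: jsdm
thz
ggl
pcpg
jngc
oqpd
zglp
akg
jekv
zis
gnuvw
zfpo
kzref
yevx
lnsb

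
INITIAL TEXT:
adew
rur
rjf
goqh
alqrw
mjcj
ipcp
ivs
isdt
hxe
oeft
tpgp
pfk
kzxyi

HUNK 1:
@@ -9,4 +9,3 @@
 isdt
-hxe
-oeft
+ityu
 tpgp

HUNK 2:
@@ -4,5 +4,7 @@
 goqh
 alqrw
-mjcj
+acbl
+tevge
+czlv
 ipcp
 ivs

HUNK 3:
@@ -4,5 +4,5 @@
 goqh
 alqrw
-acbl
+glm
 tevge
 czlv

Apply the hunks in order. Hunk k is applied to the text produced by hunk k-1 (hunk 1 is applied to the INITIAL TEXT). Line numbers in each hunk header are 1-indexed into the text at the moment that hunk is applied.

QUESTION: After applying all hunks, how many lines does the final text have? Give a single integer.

Hunk 1: at line 9 remove [hxe,oeft] add [ityu] -> 13 lines: adew rur rjf goqh alqrw mjcj ipcp ivs isdt ityu tpgp pfk kzxyi
Hunk 2: at line 4 remove [mjcj] add [acbl,tevge,czlv] -> 15 lines: adew rur rjf goqh alqrw acbl tevge czlv ipcp ivs isdt ityu tpgp pfk kzxyi
Hunk 3: at line 4 remove [acbl] add [glm] -> 15 lines: adew rur rjf goqh alqrw glm tevge czlv ipcp ivs isdt ityu tpgp pfk kzxyi
Final line count: 15

Answer: 15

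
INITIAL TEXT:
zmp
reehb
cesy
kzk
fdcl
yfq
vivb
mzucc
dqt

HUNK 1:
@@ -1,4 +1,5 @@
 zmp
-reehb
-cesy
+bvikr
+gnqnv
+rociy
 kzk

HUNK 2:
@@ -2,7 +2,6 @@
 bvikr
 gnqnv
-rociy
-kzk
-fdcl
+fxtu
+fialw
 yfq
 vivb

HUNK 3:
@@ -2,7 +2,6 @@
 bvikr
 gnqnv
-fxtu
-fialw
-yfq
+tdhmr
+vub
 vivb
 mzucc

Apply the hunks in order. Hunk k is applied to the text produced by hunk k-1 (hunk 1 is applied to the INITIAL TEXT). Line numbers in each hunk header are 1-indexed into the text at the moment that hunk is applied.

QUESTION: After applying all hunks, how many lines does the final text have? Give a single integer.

Answer: 8

Derivation:
Hunk 1: at line 1 remove [reehb,cesy] add [bvikr,gnqnv,rociy] -> 10 lines: zmp bvikr gnqnv rociy kzk fdcl yfq vivb mzucc dqt
Hunk 2: at line 2 remove [rociy,kzk,fdcl] add [fxtu,fialw] -> 9 lines: zmp bvikr gnqnv fxtu fialw yfq vivb mzucc dqt
Hunk 3: at line 2 remove [fxtu,fialw,yfq] add [tdhmr,vub] -> 8 lines: zmp bvikr gnqnv tdhmr vub vivb mzucc dqt
Final line count: 8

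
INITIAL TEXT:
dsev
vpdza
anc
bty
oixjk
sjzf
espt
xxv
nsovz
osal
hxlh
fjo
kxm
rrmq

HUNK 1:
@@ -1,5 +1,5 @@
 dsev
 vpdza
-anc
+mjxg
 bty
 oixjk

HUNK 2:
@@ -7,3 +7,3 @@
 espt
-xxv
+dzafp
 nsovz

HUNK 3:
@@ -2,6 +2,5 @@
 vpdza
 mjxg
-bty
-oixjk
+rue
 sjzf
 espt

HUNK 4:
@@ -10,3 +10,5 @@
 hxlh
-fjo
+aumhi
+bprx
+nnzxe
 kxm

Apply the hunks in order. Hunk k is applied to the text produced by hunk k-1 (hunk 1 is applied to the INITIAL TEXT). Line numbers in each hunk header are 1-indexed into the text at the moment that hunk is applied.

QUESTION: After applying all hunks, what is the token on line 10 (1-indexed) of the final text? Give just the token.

Answer: hxlh

Derivation:
Hunk 1: at line 1 remove [anc] add [mjxg] -> 14 lines: dsev vpdza mjxg bty oixjk sjzf espt xxv nsovz osal hxlh fjo kxm rrmq
Hunk 2: at line 7 remove [xxv] add [dzafp] -> 14 lines: dsev vpdza mjxg bty oixjk sjzf espt dzafp nsovz osal hxlh fjo kxm rrmq
Hunk 3: at line 2 remove [bty,oixjk] add [rue] -> 13 lines: dsev vpdza mjxg rue sjzf espt dzafp nsovz osal hxlh fjo kxm rrmq
Hunk 4: at line 10 remove [fjo] add [aumhi,bprx,nnzxe] -> 15 lines: dsev vpdza mjxg rue sjzf espt dzafp nsovz osal hxlh aumhi bprx nnzxe kxm rrmq
Final line 10: hxlh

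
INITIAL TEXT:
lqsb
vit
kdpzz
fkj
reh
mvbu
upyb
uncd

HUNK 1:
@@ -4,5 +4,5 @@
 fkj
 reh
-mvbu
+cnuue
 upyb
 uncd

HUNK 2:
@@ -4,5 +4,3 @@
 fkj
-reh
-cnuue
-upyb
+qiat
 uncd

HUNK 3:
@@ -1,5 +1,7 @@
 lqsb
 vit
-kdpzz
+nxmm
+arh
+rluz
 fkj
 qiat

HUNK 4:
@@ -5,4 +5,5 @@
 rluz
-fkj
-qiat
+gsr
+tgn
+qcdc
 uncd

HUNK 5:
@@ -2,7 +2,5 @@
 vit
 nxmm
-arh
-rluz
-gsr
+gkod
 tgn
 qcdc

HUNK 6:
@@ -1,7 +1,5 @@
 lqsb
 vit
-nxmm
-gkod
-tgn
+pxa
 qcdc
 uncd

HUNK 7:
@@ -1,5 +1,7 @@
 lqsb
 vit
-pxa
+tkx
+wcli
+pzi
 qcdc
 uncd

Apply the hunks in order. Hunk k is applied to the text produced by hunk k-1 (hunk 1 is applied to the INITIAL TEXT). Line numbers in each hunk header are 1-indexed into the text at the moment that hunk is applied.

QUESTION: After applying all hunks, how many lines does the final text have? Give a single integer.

Answer: 7

Derivation:
Hunk 1: at line 4 remove [mvbu] add [cnuue] -> 8 lines: lqsb vit kdpzz fkj reh cnuue upyb uncd
Hunk 2: at line 4 remove [reh,cnuue,upyb] add [qiat] -> 6 lines: lqsb vit kdpzz fkj qiat uncd
Hunk 3: at line 1 remove [kdpzz] add [nxmm,arh,rluz] -> 8 lines: lqsb vit nxmm arh rluz fkj qiat uncd
Hunk 4: at line 5 remove [fkj,qiat] add [gsr,tgn,qcdc] -> 9 lines: lqsb vit nxmm arh rluz gsr tgn qcdc uncd
Hunk 5: at line 2 remove [arh,rluz,gsr] add [gkod] -> 7 lines: lqsb vit nxmm gkod tgn qcdc uncd
Hunk 6: at line 1 remove [nxmm,gkod,tgn] add [pxa] -> 5 lines: lqsb vit pxa qcdc uncd
Hunk 7: at line 1 remove [pxa] add [tkx,wcli,pzi] -> 7 lines: lqsb vit tkx wcli pzi qcdc uncd
Final line count: 7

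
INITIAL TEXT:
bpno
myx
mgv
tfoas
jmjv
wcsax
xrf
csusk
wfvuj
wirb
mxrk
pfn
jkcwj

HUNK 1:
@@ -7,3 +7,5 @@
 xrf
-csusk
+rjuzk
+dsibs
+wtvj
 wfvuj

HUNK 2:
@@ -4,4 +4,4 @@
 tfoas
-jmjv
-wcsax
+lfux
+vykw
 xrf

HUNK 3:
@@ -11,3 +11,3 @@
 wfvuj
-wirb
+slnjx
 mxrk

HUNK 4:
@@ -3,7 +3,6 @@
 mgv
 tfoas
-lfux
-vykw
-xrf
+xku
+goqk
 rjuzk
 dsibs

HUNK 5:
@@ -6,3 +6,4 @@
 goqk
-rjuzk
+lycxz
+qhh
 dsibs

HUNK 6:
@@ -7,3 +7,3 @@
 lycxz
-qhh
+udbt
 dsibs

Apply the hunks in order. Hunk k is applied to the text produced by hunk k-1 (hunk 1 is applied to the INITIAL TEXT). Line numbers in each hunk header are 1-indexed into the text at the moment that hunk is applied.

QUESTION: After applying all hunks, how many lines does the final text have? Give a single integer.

Hunk 1: at line 7 remove [csusk] add [rjuzk,dsibs,wtvj] -> 15 lines: bpno myx mgv tfoas jmjv wcsax xrf rjuzk dsibs wtvj wfvuj wirb mxrk pfn jkcwj
Hunk 2: at line 4 remove [jmjv,wcsax] add [lfux,vykw] -> 15 lines: bpno myx mgv tfoas lfux vykw xrf rjuzk dsibs wtvj wfvuj wirb mxrk pfn jkcwj
Hunk 3: at line 11 remove [wirb] add [slnjx] -> 15 lines: bpno myx mgv tfoas lfux vykw xrf rjuzk dsibs wtvj wfvuj slnjx mxrk pfn jkcwj
Hunk 4: at line 3 remove [lfux,vykw,xrf] add [xku,goqk] -> 14 lines: bpno myx mgv tfoas xku goqk rjuzk dsibs wtvj wfvuj slnjx mxrk pfn jkcwj
Hunk 5: at line 6 remove [rjuzk] add [lycxz,qhh] -> 15 lines: bpno myx mgv tfoas xku goqk lycxz qhh dsibs wtvj wfvuj slnjx mxrk pfn jkcwj
Hunk 6: at line 7 remove [qhh] add [udbt] -> 15 lines: bpno myx mgv tfoas xku goqk lycxz udbt dsibs wtvj wfvuj slnjx mxrk pfn jkcwj
Final line count: 15

Answer: 15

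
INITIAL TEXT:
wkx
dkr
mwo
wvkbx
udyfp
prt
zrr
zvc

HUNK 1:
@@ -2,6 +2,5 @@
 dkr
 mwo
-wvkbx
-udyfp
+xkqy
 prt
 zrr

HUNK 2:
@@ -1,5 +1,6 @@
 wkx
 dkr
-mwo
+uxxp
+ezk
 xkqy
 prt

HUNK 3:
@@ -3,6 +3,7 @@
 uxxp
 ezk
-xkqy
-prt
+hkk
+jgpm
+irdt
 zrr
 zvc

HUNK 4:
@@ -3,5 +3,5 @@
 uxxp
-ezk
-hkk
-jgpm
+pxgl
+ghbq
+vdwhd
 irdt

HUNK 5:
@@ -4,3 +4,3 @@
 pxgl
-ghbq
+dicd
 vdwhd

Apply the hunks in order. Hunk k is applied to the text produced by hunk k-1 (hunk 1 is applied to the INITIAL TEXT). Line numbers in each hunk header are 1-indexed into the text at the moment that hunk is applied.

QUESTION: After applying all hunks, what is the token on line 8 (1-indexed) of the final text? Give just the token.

Hunk 1: at line 2 remove [wvkbx,udyfp] add [xkqy] -> 7 lines: wkx dkr mwo xkqy prt zrr zvc
Hunk 2: at line 1 remove [mwo] add [uxxp,ezk] -> 8 lines: wkx dkr uxxp ezk xkqy prt zrr zvc
Hunk 3: at line 3 remove [xkqy,prt] add [hkk,jgpm,irdt] -> 9 lines: wkx dkr uxxp ezk hkk jgpm irdt zrr zvc
Hunk 4: at line 3 remove [ezk,hkk,jgpm] add [pxgl,ghbq,vdwhd] -> 9 lines: wkx dkr uxxp pxgl ghbq vdwhd irdt zrr zvc
Hunk 5: at line 4 remove [ghbq] add [dicd] -> 9 lines: wkx dkr uxxp pxgl dicd vdwhd irdt zrr zvc
Final line 8: zrr

Answer: zrr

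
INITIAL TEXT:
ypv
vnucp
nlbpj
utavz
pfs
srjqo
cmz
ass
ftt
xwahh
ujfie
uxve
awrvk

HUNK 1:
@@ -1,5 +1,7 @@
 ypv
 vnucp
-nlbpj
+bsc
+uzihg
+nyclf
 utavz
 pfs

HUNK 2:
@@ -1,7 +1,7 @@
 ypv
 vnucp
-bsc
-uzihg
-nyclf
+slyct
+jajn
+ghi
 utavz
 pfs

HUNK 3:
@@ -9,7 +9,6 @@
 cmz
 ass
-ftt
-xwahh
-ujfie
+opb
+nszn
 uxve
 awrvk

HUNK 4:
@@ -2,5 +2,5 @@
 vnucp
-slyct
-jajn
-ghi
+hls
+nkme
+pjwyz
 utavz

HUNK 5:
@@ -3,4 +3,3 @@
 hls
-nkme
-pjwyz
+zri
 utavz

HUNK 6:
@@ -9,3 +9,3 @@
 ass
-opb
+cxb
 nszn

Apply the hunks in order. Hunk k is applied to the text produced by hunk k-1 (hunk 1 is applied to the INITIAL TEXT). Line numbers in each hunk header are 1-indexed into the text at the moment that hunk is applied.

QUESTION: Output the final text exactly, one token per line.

Answer: ypv
vnucp
hls
zri
utavz
pfs
srjqo
cmz
ass
cxb
nszn
uxve
awrvk

Derivation:
Hunk 1: at line 1 remove [nlbpj] add [bsc,uzihg,nyclf] -> 15 lines: ypv vnucp bsc uzihg nyclf utavz pfs srjqo cmz ass ftt xwahh ujfie uxve awrvk
Hunk 2: at line 1 remove [bsc,uzihg,nyclf] add [slyct,jajn,ghi] -> 15 lines: ypv vnucp slyct jajn ghi utavz pfs srjqo cmz ass ftt xwahh ujfie uxve awrvk
Hunk 3: at line 9 remove [ftt,xwahh,ujfie] add [opb,nszn] -> 14 lines: ypv vnucp slyct jajn ghi utavz pfs srjqo cmz ass opb nszn uxve awrvk
Hunk 4: at line 2 remove [slyct,jajn,ghi] add [hls,nkme,pjwyz] -> 14 lines: ypv vnucp hls nkme pjwyz utavz pfs srjqo cmz ass opb nszn uxve awrvk
Hunk 5: at line 3 remove [nkme,pjwyz] add [zri] -> 13 lines: ypv vnucp hls zri utavz pfs srjqo cmz ass opb nszn uxve awrvk
Hunk 6: at line 9 remove [opb] add [cxb] -> 13 lines: ypv vnucp hls zri utavz pfs srjqo cmz ass cxb nszn uxve awrvk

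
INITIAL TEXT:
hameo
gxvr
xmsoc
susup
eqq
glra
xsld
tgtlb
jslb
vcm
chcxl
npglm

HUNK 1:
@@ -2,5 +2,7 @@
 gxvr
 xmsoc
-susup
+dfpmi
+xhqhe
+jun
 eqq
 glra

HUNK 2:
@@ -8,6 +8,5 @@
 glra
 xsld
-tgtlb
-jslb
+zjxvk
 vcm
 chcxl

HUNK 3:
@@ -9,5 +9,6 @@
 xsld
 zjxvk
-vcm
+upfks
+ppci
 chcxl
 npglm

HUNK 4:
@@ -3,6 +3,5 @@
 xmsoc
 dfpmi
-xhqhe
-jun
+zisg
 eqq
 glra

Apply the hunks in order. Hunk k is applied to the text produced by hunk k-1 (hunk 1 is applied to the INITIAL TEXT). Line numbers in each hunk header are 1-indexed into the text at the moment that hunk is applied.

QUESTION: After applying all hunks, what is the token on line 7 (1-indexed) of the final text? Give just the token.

Answer: glra

Derivation:
Hunk 1: at line 2 remove [susup] add [dfpmi,xhqhe,jun] -> 14 lines: hameo gxvr xmsoc dfpmi xhqhe jun eqq glra xsld tgtlb jslb vcm chcxl npglm
Hunk 2: at line 8 remove [tgtlb,jslb] add [zjxvk] -> 13 lines: hameo gxvr xmsoc dfpmi xhqhe jun eqq glra xsld zjxvk vcm chcxl npglm
Hunk 3: at line 9 remove [vcm] add [upfks,ppci] -> 14 lines: hameo gxvr xmsoc dfpmi xhqhe jun eqq glra xsld zjxvk upfks ppci chcxl npglm
Hunk 4: at line 3 remove [xhqhe,jun] add [zisg] -> 13 lines: hameo gxvr xmsoc dfpmi zisg eqq glra xsld zjxvk upfks ppci chcxl npglm
Final line 7: glra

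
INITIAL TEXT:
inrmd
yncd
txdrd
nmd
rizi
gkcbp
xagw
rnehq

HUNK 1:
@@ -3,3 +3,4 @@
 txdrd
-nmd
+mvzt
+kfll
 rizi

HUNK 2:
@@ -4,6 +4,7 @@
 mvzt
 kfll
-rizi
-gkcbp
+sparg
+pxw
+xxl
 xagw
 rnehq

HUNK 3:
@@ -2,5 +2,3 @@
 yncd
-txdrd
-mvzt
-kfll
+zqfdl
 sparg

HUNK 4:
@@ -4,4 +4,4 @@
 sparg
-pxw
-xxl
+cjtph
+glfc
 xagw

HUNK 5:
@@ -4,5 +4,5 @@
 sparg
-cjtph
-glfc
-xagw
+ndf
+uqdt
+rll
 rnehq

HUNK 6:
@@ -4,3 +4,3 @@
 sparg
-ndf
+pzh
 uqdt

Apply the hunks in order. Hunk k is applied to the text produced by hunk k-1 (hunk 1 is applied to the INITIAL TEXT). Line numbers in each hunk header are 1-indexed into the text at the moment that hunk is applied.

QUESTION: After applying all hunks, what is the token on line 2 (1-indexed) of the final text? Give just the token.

Answer: yncd

Derivation:
Hunk 1: at line 3 remove [nmd] add [mvzt,kfll] -> 9 lines: inrmd yncd txdrd mvzt kfll rizi gkcbp xagw rnehq
Hunk 2: at line 4 remove [rizi,gkcbp] add [sparg,pxw,xxl] -> 10 lines: inrmd yncd txdrd mvzt kfll sparg pxw xxl xagw rnehq
Hunk 3: at line 2 remove [txdrd,mvzt,kfll] add [zqfdl] -> 8 lines: inrmd yncd zqfdl sparg pxw xxl xagw rnehq
Hunk 4: at line 4 remove [pxw,xxl] add [cjtph,glfc] -> 8 lines: inrmd yncd zqfdl sparg cjtph glfc xagw rnehq
Hunk 5: at line 4 remove [cjtph,glfc,xagw] add [ndf,uqdt,rll] -> 8 lines: inrmd yncd zqfdl sparg ndf uqdt rll rnehq
Hunk 6: at line 4 remove [ndf] add [pzh] -> 8 lines: inrmd yncd zqfdl sparg pzh uqdt rll rnehq
Final line 2: yncd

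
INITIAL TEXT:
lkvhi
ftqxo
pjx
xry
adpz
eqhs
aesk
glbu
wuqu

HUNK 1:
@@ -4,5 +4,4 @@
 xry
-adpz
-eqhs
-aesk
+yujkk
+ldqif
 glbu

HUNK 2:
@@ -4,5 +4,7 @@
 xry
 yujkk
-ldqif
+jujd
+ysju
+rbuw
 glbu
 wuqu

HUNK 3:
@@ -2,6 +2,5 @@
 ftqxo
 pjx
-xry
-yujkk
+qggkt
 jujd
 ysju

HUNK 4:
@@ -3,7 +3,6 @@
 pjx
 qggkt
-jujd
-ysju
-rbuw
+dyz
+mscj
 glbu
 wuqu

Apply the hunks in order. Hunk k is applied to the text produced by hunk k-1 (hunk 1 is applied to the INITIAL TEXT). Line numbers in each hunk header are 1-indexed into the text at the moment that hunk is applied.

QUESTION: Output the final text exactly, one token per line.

Answer: lkvhi
ftqxo
pjx
qggkt
dyz
mscj
glbu
wuqu

Derivation:
Hunk 1: at line 4 remove [adpz,eqhs,aesk] add [yujkk,ldqif] -> 8 lines: lkvhi ftqxo pjx xry yujkk ldqif glbu wuqu
Hunk 2: at line 4 remove [ldqif] add [jujd,ysju,rbuw] -> 10 lines: lkvhi ftqxo pjx xry yujkk jujd ysju rbuw glbu wuqu
Hunk 3: at line 2 remove [xry,yujkk] add [qggkt] -> 9 lines: lkvhi ftqxo pjx qggkt jujd ysju rbuw glbu wuqu
Hunk 4: at line 3 remove [jujd,ysju,rbuw] add [dyz,mscj] -> 8 lines: lkvhi ftqxo pjx qggkt dyz mscj glbu wuqu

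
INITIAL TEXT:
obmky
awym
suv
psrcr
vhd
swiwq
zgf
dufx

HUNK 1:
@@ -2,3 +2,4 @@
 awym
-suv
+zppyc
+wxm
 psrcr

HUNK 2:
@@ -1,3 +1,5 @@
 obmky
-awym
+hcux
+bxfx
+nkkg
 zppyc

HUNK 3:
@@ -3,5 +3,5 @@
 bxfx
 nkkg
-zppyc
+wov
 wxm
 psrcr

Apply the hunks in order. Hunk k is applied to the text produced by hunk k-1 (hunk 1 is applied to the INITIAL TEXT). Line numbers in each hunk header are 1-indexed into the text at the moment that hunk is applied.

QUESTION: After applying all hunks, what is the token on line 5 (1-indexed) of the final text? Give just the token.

Hunk 1: at line 2 remove [suv] add [zppyc,wxm] -> 9 lines: obmky awym zppyc wxm psrcr vhd swiwq zgf dufx
Hunk 2: at line 1 remove [awym] add [hcux,bxfx,nkkg] -> 11 lines: obmky hcux bxfx nkkg zppyc wxm psrcr vhd swiwq zgf dufx
Hunk 3: at line 3 remove [zppyc] add [wov] -> 11 lines: obmky hcux bxfx nkkg wov wxm psrcr vhd swiwq zgf dufx
Final line 5: wov

Answer: wov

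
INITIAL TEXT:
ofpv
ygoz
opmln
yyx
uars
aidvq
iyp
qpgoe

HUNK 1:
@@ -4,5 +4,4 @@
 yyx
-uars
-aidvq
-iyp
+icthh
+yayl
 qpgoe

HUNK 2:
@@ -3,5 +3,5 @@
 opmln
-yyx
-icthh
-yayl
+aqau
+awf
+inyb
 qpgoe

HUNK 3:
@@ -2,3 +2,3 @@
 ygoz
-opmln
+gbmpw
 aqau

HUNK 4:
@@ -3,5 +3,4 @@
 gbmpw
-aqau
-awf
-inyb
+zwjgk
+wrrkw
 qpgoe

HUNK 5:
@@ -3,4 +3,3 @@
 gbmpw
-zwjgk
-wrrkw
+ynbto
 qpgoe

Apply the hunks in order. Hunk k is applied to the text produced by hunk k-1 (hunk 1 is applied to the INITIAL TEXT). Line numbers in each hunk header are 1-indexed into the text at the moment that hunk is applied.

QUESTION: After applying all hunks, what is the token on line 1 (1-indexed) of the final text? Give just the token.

Hunk 1: at line 4 remove [uars,aidvq,iyp] add [icthh,yayl] -> 7 lines: ofpv ygoz opmln yyx icthh yayl qpgoe
Hunk 2: at line 3 remove [yyx,icthh,yayl] add [aqau,awf,inyb] -> 7 lines: ofpv ygoz opmln aqau awf inyb qpgoe
Hunk 3: at line 2 remove [opmln] add [gbmpw] -> 7 lines: ofpv ygoz gbmpw aqau awf inyb qpgoe
Hunk 4: at line 3 remove [aqau,awf,inyb] add [zwjgk,wrrkw] -> 6 lines: ofpv ygoz gbmpw zwjgk wrrkw qpgoe
Hunk 5: at line 3 remove [zwjgk,wrrkw] add [ynbto] -> 5 lines: ofpv ygoz gbmpw ynbto qpgoe
Final line 1: ofpv

Answer: ofpv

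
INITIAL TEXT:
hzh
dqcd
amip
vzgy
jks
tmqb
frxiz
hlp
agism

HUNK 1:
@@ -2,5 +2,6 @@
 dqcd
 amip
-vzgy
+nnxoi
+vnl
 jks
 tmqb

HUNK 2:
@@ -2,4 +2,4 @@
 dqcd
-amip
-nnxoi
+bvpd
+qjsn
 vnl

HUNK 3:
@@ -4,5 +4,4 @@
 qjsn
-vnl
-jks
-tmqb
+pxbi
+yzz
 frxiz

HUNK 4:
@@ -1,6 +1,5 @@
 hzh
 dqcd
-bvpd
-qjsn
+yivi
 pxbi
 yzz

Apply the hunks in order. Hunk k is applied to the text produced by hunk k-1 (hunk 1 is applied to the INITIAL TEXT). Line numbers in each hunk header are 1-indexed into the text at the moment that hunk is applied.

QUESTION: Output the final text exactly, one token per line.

Hunk 1: at line 2 remove [vzgy] add [nnxoi,vnl] -> 10 lines: hzh dqcd amip nnxoi vnl jks tmqb frxiz hlp agism
Hunk 2: at line 2 remove [amip,nnxoi] add [bvpd,qjsn] -> 10 lines: hzh dqcd bvpd qjsn vnl jks tmqb frxiz hlp agism
Hunk 3: at line 4 remove [vnl,jks,tmqb] add [pxbi,yzz] -> 9 lines: hzh dqcd bvpd qjsn pxbi yzz frxiz hlp agism
Hunk 4: at line 1 remove [bvpd,qjsn] add [yivi] -> 8 lines: hzh dqcd yivi pxbi yzz frxiz hlp agism

Answer: hzh
dqcd
yivi
pxbi
yzz
frxiz
hlp
agism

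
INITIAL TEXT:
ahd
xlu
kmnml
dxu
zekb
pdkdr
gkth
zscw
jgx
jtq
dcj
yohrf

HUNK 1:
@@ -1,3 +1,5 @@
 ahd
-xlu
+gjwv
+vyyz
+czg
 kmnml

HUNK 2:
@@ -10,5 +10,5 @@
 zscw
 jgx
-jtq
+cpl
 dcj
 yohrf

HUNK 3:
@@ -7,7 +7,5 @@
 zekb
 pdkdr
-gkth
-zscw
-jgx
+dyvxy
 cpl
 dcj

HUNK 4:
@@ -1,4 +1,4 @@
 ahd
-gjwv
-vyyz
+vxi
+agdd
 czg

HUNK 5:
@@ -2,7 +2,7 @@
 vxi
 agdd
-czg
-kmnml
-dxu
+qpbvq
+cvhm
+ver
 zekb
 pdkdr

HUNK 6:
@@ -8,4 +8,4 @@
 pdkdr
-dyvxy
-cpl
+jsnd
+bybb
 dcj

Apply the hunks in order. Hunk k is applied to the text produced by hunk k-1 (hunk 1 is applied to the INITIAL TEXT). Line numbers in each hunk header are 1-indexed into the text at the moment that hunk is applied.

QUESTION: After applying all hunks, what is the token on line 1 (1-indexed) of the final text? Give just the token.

Answer: ahd

Derivation:
Hunk 1: at line 1 remove [xlu] add [gjwv,vyyz,czg] -> 14 lines: ahd gjwv vyyz czg kmnml dxu zekb pdkdr gkth zscw jgx jtq dcj yohrf
Hunk 2: at line 10 remove [jtq] add [cpl] -> 14 lines: ahd gjwv vyyz czg kmnml dxu zekb pdkdr gkth zscw jgx cpl dcj yohrf
Hunk 3: at line 7 remove [gkth,zscw,jgx] add [dyvxy] -> 12 lines: ahd gjwv vyyz czg kmnml dxu zekb pdkdr dyvxy cpl dcj yohrf
Hunk 4: at line 1 remove [gjwv,vyyz] add [vxi,agdd] -> 12 lines: ahd vxi agdd czg kmnml dxu zekb pdkdr dyvxy cpl dcj yohrf
Hunk 5: at line 2 remove [czg,kmnml,dxu] add [qpbvq,cvhm,ver] -> 12 lines: ahd vxi agdd qpbvq cvhm ver zekb pdkdr dyvxy cpl dcj yohrf
Hunk 6: at line 8 remove [dyvxy,cpl] add [jsnd,bybb] -> 12 lines: ahd vxi agdd qpbvq cvhm ver zekb pdkdr jsnd bybb dcj yohrf
Final line 1: ahd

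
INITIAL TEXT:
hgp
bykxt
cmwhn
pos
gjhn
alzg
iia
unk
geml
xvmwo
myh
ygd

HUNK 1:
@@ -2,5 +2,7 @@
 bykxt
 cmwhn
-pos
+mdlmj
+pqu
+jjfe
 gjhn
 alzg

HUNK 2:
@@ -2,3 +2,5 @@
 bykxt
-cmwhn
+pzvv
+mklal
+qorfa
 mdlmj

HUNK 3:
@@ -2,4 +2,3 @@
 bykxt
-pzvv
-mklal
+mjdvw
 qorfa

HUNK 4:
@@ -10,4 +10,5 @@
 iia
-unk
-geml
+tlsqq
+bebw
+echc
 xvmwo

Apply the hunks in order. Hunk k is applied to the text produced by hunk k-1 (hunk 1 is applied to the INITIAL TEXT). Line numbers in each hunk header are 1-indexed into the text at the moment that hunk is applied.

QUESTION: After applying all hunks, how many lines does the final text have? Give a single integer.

Answer: 16

Derivation:
Hunk 1: at line 2 remove [pos] add [mdlmj,pqu,jjfe] -> 14 lines: hgp bykxt cmwhn mdlmj pqu jjfe gjhn alzg iia unk geml xvmwo myh ygd
Hunk 2: at line 2 remove [cmwhn] add [pzvv,mklal,qorfa] -> 16 lines: hgp bykxt pzvv mklal qorfa mdlmj pqu jjfe gjhn alzg iia unk geml xvmwo myh ygd
Hunk 3: at line 2 remove [pzvv,mklal] add [mjdvw] -> 15 lines: hgp bykxt mjdvw qorfa mdlmj pqu jjfe gjhn alzg iia unk geml xvmwo myh ygd
Hunk 4: at line 10 remove [unk,geml] add [tlsqq,bebw,echc] -> 16 lines: hgp bykxt mjdvw qorfa mdlmj pqu jjfe gjhn alzg iia tlsqq bebw echc xvmwo myh ygd
Final line count: 16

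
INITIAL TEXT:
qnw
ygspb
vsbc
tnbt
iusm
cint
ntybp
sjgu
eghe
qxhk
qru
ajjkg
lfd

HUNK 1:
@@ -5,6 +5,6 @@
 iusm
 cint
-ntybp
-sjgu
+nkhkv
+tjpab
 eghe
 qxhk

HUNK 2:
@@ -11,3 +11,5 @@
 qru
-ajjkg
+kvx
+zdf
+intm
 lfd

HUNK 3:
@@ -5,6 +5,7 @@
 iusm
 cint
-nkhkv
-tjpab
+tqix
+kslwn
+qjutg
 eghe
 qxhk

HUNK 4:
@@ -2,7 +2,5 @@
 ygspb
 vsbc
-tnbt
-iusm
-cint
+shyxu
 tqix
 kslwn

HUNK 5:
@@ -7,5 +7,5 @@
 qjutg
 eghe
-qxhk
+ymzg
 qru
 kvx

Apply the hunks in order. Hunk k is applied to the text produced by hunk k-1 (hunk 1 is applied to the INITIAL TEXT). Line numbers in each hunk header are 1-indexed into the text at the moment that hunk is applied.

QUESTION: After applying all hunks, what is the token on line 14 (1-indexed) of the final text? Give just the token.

Hunk 1: at line 5 remove [ntybp,sjgu] add [nkhkv,tjpab] -> 13 lines: qnw ygspb vsbc tnbt iusm cint nkhkv tjpab eghe qxhk qru ajjkg lfd
Hunk 2: at line 11 remove [ajjkg] add [kvx,zdf,intm] -> 15 lines: qnw ygspb vsbc tnbt iusm cint nkhkv tjpab eghe qxhk qru kvx zdf intm lfd
Hunk 3: at line 5 remove [nkhkv,tjpab] add [tqix,kslwn,qjutg] -> 16 lines: qnw ygspb vsbc tnbt iusm cint tqix kslwn qjutg eghe qxhk qru kvx zdf intm lfd
Hunk 4: at line 2 remove [tnbt,iusm,cint] add [shyxu] -> 14 lines: qnw ygspb vsbc shyxu tqix kslwn qjutg eghe qxhk qru kvx zdf intm lfd
Hunk 5: at line 7 remove [qxhk] add [ymzg] -> 14 lines: qnw ygspb vsbc shyxu tqix kslwn qjutg eghe ymzg qru kvx zdf intm lfd
Final line 14: lfd

Answer: lfd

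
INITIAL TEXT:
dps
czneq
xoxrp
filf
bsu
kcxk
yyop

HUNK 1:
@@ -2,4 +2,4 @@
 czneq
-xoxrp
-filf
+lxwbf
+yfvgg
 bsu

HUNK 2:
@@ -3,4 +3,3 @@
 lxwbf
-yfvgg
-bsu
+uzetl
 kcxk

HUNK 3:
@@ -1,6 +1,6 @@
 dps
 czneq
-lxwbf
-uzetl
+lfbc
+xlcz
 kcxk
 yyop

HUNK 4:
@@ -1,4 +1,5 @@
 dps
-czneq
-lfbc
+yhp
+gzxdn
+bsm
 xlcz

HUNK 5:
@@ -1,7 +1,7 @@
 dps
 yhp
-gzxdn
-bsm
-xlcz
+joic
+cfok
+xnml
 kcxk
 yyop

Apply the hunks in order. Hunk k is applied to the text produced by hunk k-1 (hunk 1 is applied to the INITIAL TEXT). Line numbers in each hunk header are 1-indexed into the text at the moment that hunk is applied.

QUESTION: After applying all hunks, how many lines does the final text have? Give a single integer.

Hunk 1: at line 2 remove [xoxrp,filf] add [lxwbf,yfvgg] -> 7 lines: dps czneq lxwbf yfvgg bsu kcxk yyop
Hunk 2: at line 3 remove [yfvgg,bsu] add [uzetl] -> 6 lines: dps czneq lxwbf uzetl kcxk yyop
Hunk 3: at line 1 remove [lxwbf,uzetl] add [lfbc,xlcz] -> 6 lines: dps czneq lfbc xlcz kcxk yyop
Hunk 4: at line 1 remove [czneq,lfbc] add [yhp,gzxdn,bsm] -> 7 lines: dps yhp gzxdn bsm xlcz kcxk yyop
Hunk 5: at line 1 remove [gzxdn,bsm,xlcz] add [joic,cfok,xnml] -> 7 lines: dps yhp joic cfok xnml kcxk yyop
Final line count: 7

Answer: 7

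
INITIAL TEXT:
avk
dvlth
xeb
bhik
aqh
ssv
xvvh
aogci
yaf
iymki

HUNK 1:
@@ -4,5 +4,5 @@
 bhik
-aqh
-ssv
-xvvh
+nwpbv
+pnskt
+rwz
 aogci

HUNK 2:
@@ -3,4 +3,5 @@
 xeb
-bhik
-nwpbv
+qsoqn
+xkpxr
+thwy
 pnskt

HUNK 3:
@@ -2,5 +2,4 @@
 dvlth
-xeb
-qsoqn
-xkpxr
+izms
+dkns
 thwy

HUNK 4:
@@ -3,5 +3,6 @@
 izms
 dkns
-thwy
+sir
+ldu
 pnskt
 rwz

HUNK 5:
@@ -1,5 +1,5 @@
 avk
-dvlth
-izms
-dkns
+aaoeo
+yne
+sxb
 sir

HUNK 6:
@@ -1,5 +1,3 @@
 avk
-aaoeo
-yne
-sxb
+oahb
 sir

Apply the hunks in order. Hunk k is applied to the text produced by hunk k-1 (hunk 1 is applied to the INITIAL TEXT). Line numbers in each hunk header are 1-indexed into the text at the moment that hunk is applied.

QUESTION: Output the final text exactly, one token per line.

Hunk 1: at line 4 remove [aqh,ssv,xvvh] add [nwpbv,pnskt,rwz] -> 10 lines: avk dvlth xeb bhik nwpbv pnskt rwz aogci yaf iymki
Hunk 2: at line 3 remove [bhik,nwpbv] add [qsoqn,xkpxr,thwy] -> 11 lines: avk dvlth xeb qsoqn xkpxr thwy pnskt rwz aogci yaf iymki
Hunk 3: at line 2 remove [xeb,qsoqn,xkpxr] add [izms,dkns] -> 10 lines: avk dvlth izms dkns thwy pnskt rwz aogci yaf iymki
Hunk 4: at line 3 remove [thwy] add [sir,ldu] -> 11 lines: avk dvlth izms dkns sir ldu pnskt rwz aogci yaf iymki
Hunk 5: at line 1 remove [dvlth,izms,dkns] add [aaoeo,yne,sxb] -> 11 lines: avk aaoeo yne sxb sir ldu pnskt rwz aogci yaf iymki
Hunk 6: at line 1 remove [aaoeo,yne,sxb] add [oahb] -> 9 lines: avk oahb sir ldu pnskt rwz aogci yaf iymki

Answer: avk
oahb
sir
ldu
pnskt
rwz
aogci
yaf
iymki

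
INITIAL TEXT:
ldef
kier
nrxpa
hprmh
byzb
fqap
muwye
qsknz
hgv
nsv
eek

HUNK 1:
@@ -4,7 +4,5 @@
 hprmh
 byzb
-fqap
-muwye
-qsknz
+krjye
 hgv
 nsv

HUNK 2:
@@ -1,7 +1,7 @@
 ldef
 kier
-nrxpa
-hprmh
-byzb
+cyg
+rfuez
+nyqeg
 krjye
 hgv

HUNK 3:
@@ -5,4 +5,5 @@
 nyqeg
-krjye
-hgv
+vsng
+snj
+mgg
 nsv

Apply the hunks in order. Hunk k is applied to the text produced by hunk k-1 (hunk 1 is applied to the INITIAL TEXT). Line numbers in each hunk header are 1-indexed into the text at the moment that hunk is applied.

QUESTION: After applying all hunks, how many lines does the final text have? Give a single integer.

Hunk 1: at line 4 remove [fqap,muwye,qsknz] add [krjye] -> 9 lines: ldef kier nrxpa hprmh byzb krjye hgv nsv eek
Hunk 2: at line 1 remove [nrxpa,hprmh,byzb] add [cyg,rfuez,nyqeg] -> 9 lines: ldef kier cyg rfuez nyqeg krjye hgv nsv eek
Hunk 3: at line 5 remove [krjye,hgv] add [vsng,snj,mgg] -> 10 lines: ldef kier cyg rfuez nyqeg vsng snj mgg nsv eek
Final line count: 10

Answer: 10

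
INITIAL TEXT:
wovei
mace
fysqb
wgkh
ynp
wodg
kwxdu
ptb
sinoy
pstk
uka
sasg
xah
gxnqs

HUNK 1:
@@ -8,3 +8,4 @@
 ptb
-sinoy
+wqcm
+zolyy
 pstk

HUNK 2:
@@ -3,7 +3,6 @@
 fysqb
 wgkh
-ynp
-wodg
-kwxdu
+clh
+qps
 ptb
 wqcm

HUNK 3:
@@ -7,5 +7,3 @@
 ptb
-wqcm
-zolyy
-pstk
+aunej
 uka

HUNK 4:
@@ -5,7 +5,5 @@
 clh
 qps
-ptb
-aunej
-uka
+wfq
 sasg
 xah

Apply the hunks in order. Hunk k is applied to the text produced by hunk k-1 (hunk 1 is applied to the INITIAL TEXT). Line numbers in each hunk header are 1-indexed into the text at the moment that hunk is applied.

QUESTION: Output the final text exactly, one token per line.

Answer: wovei
mace
fysqb
wgkh
clh
qps
wfq
sasg
xah
gxnqs

Derivation:
Hunk 1: at line 8 remove [sinoy] add [wqcm,zolyy] -> 15 lines: wovei mace fysqb wgkh ynp wodg kwxdu ptb wqcm zolyy pstk uka sasg xah gxnqs
Hunk 2: at line 3 remove [ynp,wodg,kwxdu] add [clh,qps] -> 14 lines: wovei mace fysqb wgkh clh qps ptb wqcm zolyy pstk uka sasg xah gxnqs
Hunk 3: at line 7 remove [wqcm,zolyy,pstk] add [aunej] -> 12 lines: wovei mace fysqb wgkh clh qps ptb aunej uka sasg xah gxnqs
Hunk 4: at line 5 remove [ptb,aunej,uka] add [wfq] -> 10 lines: wovei mace fysqb wgkh clh qps wfq sasg xah gxnqs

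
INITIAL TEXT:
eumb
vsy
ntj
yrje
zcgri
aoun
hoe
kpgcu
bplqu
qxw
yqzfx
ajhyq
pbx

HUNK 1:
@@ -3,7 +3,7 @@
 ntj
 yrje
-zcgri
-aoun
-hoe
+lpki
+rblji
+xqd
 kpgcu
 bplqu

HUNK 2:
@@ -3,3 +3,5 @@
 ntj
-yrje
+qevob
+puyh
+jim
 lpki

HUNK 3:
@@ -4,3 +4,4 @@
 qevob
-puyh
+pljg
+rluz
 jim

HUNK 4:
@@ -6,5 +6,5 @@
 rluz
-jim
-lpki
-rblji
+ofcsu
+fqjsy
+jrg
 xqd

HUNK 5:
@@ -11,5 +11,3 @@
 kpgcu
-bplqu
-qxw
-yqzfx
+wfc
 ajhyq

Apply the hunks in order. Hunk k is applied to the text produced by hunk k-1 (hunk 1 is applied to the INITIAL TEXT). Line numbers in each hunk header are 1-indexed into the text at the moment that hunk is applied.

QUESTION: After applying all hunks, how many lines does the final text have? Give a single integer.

Hunk 1: at line 3 remove [zcgri,aoun,hoe] add [lpki,rblji,xqd] -> 13 lines: eumb vsy ntj yrje lpki rblji xqd kpgcu bplqu qxw yqzfx ajhyq pbx
Hunk 2: at line 3 remove [yrje] add [qevob,puyh,jim] -> 15 lines: eumb vsy ntj qevob puyh jim lpki rblji xqd kpgcu bplqu qxw yqzfx ajhyq pbx
Hunk 3: at line 4 remove [puyh] add [pljg,rluz] -> 16 lines: eumb vsy ntj qevob pljg rluz jim lpki rblji xqd kpgcu bplqu qxw yqzfx ajhyq pbx
Hunk 4: at line 6 remove [jim,lpki,rblji] add [ofcsu,fqjsy,jrg] -> 16 lines: eumb vsy ntj qevob pljg rluz ofcsu fqjsy jrg xqd kpgcu bplqu qxw yqzfx ajhyq pbx
Hunk 5: at line 11 remove [bplqu,qxw,yqzfx] add [wfc] -> 14 lines: eumb vsy ntj qevob pljg rluz ofcsu fqjsy jrg xqd kpgcu wfc ajhyq pbx
Final line count: 14

Answer: 14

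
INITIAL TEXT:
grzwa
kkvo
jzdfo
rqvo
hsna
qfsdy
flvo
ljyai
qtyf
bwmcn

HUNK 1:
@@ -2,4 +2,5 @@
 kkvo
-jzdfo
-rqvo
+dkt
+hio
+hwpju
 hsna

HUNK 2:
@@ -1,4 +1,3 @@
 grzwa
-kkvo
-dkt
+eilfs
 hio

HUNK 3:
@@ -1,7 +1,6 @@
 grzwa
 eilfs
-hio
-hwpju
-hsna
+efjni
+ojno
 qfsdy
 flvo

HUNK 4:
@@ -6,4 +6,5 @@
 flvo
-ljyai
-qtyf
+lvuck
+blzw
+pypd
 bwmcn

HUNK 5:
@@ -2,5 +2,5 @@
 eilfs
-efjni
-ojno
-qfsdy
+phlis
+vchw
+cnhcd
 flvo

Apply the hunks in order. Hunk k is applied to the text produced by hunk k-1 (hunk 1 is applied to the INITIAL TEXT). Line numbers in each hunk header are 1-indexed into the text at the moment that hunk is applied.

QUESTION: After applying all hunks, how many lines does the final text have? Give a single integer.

Answer: 10

Derivation:
Hunk 1: at line 2 remove [jzdfo,rqvo] add [dkt,hio,hwpju] -> 11 lines: grzwa kkvo dkt hio hwpju hsna qfsdy flvo ljyai qtyf bwmcn
Hunk 2: at line 1 remove [kkvo,dkt] add [eilfs] -> 10 lines: grzwa eilfs hio hwpju hsna qfsdy flvo ljyai qtyf bwmcn
Hunk 3: at line 1 remove [hio,hwpju,hsna] add [efjni,ojno] -> 9 lines: grzwa eilfs efjni ojno qfsdy flvo ljyai qtyf bwmcn
Hunk 4: at line 6 remove [ljyai,qtyf] add [lvuck,blzw,pypd] -> 10 lines: grzwa eilfs efjni ojno qfsdy flvo lvuck blzw pypd bwmcn
Hunk 5: at line 2 remove [efjni,ojno,qfsdy] add [phlis,vchw,cnhcd] -> 10 lines: grzwa eilfs phlis vchw cnhcd flvo lvuck blzw pypd bwmcn
Final line count: 10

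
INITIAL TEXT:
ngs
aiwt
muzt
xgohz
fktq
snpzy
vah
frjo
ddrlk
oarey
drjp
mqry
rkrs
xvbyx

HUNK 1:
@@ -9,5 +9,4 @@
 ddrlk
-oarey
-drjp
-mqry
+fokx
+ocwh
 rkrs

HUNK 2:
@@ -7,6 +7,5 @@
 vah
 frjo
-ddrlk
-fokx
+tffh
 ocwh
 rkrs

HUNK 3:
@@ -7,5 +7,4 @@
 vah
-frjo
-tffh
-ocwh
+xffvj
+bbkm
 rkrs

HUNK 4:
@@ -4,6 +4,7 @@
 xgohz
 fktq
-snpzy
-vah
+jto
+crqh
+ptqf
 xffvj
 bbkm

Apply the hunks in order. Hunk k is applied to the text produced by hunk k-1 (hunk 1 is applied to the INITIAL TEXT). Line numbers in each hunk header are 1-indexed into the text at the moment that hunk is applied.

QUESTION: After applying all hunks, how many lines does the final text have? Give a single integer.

Answer: 12

Derivation:
Hunk 1: at line 9 remove [oarey,drjp,mqry] add [fokx,ocwh] -> 13 lines: ngs aiwt muzt xgohz fktq snpzy vah frjo ddrlk fokx ocwh rkrs xvbyx
Hunk 2: at line 7 remove [ddrlk,fokx] add [tffh] -> 12 lines: ngs aiwt muzt xgohz fktq snpzy vah frjo tffh ocwh rkrs xvbyx
Hunk 3: at line 7 remove [frjo,tffh,ocwh] add [xffvj,bbkm] -> 11 lines: ngs aiwt muzt xgohz fktq snpzy vah xffvj bbkm rkrs xvbyx
Hunk 4: at line 4 remove [snpzy,vah] add [jto,crqh,ptqf] -> 12 lines: ngs aiwt muzt xgohz fktq jto crqh ptqf xffvj bbkm rkrs xvbyx
Final line count: 12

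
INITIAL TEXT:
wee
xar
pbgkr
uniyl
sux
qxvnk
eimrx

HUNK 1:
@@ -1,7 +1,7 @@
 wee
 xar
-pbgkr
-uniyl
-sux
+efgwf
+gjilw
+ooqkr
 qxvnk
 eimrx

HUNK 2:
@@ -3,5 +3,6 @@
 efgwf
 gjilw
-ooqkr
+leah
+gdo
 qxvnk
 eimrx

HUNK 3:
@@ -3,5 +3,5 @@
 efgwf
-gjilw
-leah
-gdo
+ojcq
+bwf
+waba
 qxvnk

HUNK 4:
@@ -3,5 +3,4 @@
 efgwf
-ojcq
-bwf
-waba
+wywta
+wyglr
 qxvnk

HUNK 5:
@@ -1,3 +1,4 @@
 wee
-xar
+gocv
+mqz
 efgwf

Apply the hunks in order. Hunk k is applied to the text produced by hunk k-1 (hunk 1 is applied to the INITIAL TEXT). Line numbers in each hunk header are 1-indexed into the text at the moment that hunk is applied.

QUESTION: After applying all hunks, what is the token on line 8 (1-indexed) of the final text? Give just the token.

Hunk 1: at line 1 remove [pbgkr,uniyl,sux] add [efgwf,gjilw,ooqkr] -> 7 lines: wee xar efgwf gjilw ooqkr qxvnk eimrx
Hunk 2: at line 3 remove [ooqkr] add [leah,gdo] -> 8 lines: wee xar efgwf gjilw leah gdo qxvnk eimrx
Hunk 3: at line 3 remove [gjilw,leah,gdo] add [ojcq,bwf,waba] -> 8 lines: wee xar efgwf ojcq bwf waba qxvnk eimrx
Hunk 4: at line 3 remove [ojcq,bwf,waba] add [wywta,wyglr] -> 7 lines: wee xar efgwf wywta wyglr qxvnk eimrx
Hunk 5: at line 1 remove [xar] add [gocv,mqz] -> 8 lines: wee gocv mqz efgwf wywta wyglr qxvnk eimrx
Final line 8: eimrx

Answer: eimrx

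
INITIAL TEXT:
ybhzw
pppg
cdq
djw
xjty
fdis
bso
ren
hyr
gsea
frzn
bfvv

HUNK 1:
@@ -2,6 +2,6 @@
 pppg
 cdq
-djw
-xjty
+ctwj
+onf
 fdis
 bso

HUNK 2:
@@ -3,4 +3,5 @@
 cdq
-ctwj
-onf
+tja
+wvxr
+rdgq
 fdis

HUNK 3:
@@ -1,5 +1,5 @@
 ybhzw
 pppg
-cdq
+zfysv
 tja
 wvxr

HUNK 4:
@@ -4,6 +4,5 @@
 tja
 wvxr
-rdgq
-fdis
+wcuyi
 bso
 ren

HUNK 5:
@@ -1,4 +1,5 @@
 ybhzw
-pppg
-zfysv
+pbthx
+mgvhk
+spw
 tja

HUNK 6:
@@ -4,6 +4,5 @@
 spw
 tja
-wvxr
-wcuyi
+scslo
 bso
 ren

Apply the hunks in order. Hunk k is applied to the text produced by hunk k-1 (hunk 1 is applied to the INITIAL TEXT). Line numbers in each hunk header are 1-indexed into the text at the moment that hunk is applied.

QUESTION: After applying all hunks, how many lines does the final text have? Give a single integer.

Answer: 12

Derivation:
Hunk 1: at line 2 remove [djw,xjty] add [ctwj,onf] -> 12 lines: ybhzw pppg cdq ctwj onf fdis bso ren hyr gsea frzn bfvv
Hunk 2: at line 3 remove [ctwj,onf] add [tja,wvxr,rdgq] -> 13 lines: ybhzw pppg cdq tja wvxr rdgq fdis bso ren hyr gsea frzn bfvv
Hunk 3: at line 1 remove [cdq] add [zfysv] -> 13 lines: ybhzw pppg zfysv tja wvxr rdgq fdis bso ren hyr gsea frzn bfvv
Hunk 4: at line 4 remove [rdgq,fdis] add [wcuyi] -> 12 lines: ybhzw pppg zfysv tja wvxr wcuyi bso ren hyr gsea frzn bfvv
Hunk 5: at line 1 remove [pppg,zfysv] add [pbthx,mgvhk,spw] -> 13 lines: ybhzw pbthx mgvhk spw tja wvxr wcuyi bso ren hyr gsea frzn bfvv
Hunk 6: at line 4 remove [wvxr,wcuyi] add [scslo] -> 12 lines: ybhzw pbthx mgvhk spw tja scslo bso ren hyr gsea frzn bfvv
Final line count: 12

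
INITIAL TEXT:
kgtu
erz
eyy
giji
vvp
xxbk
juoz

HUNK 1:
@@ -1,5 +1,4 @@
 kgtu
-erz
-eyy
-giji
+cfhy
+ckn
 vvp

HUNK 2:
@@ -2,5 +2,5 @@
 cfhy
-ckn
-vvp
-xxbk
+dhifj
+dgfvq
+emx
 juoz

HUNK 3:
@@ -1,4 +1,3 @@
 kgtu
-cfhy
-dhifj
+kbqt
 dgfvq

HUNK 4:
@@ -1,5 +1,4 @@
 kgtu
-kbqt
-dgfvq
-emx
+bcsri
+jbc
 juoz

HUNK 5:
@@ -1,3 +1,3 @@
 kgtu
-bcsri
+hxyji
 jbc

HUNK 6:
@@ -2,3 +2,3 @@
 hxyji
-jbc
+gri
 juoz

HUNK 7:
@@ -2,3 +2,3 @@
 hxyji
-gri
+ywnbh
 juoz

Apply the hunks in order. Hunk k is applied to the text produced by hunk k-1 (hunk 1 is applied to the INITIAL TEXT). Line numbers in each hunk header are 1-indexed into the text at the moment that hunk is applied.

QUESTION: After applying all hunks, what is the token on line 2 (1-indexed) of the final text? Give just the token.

Hunk 1: at line 1 remove [erz,eyy,giji] add [cfhy,ckn] -> 6 lines: kgtu cfhy ckn vvp xxbk juoz
Hunk 2: at line 2 remove [ckn,vvp,xxbk] add [dhifj,dgfvq,emx] -> 6 lines: kgtu cfhy dhifj dgfvq emx juoz
Hunk 3: at line 1 remove [cfhy,dhifj] add [kbqt] -> 5 lines: kgtu kbqt dgfvq emx juoz
Hunk 4: at line 1 remove [kbqt,dgfvq,emx] add [bcsri,jbc] -> 4 lines: kgtu bcsri jbc juoz
Hunk 5: at line 1 remove [bcsri] add [hxyji] -> 4 lines: kgtu hxyji jbc juoz
Hunk 6: at line 2 remove [jbc] add [gri] -> 4 lines: kgtu hxyji gri juoz
Hunk 7: at line 2 remove [gri] add [ywnbh] -> 4 lines: kgtu hxyji ywnbh juoz
Final line 2: hxyji

Answer: hxyji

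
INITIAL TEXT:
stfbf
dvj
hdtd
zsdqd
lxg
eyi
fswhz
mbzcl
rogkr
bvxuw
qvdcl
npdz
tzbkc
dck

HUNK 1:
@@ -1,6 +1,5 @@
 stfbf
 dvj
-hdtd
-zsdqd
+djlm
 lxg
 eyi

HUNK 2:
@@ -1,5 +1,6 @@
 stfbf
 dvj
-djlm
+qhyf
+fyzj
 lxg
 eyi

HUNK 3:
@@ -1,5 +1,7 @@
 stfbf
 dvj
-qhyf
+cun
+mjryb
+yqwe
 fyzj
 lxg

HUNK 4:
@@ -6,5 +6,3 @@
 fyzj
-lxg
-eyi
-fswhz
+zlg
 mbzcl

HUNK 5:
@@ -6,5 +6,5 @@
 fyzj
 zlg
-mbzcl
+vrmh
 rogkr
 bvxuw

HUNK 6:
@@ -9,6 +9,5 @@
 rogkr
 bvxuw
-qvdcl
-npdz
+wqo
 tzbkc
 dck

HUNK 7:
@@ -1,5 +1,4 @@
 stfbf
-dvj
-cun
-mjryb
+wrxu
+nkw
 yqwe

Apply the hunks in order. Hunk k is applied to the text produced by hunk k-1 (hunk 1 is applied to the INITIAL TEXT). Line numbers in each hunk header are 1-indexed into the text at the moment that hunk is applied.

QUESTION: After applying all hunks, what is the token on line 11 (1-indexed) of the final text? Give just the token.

Hunk 1: at line 1 remove [hdtd,zsdqd] add [djlm] -> 13 lines: stfbf dvj djlm lxg eyi fswhz mbzcl rogkr bvxuw qvdcl npdz tzbkc dck
Hunk 2: at line 1 remove [djlm] add [qhyf,fyzj] -> 14 lines: stfbf dvj qhyf fyzj lxg eyi fswhz mbzcl rogkr bvxuw qvdcl npdz tzbkc dck
Hunk 3: at line 1 remove [qhyf] add [cun,mjryb,yqwe] -> 16 lines: stfbf dvj cun mjryb yqwe fyzj lxg eyi fswhz mbzcl rogkr bvxuw qvdcl npdz tzbkc dck
Hunk 4: at line 6 remove [lxg,eyi,fswhz] add [zlg] -> 14 lines: stfbf dvj cun mjryb yqwe fyzj zlg mbzcl rogkr bvxuw qvdcl npdz tzbkc dck
Hunk 5: at line 6 remove [mbzcl] add [vrmh] -> 14 lines: stfbf dvj cun mjryb yqwe fyzj zlg vrmh rogkr bvxuw qvdcl npdz tzbkc dck
Hunk 6: at line 9 remove [qvdcl,npdz] add [wqo] -> 13 lines: stfbf dvj cun mjryb yqwe fyzj zlg vrmh rogkr bvxuw wqo tzbkc dck
Hunk 7: at line 1 remove [dvj,cun,mjryb] add [wrxu,nkw] -> 12 lines: stfbf wrxu nkw yqwe fyzj zlg vrmh rogkr bvxuw wqo tzbkc dck
Final line 11: tzbkc

Answer: tzbkc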